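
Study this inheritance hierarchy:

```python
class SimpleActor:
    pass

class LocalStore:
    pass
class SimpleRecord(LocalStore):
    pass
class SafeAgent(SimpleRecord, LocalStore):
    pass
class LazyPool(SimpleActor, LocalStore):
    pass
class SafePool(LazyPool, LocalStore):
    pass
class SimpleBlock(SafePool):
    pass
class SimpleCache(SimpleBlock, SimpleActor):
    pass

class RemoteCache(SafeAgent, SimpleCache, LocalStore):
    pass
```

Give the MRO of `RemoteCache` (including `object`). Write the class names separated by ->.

RemoteCache -> SafeAgent -> SimpleRecord -> SimpleCache -> SimpleBlock -> SafePool -> LazyPool -> SimpleActor -> LocalStore -> object

L[RemoteCache] = RemoteCache + merge(L[SafeAgent], L[SimpleCache], L[LocalStore], [SafeAgent SimpleCache LocalStore])
  take SafeAgent:  [SafeAgent SimpleRecord LocalStore object] + [SimpleCache SimpleBlock SafePool LazyPool SimpleActor LocalStore object] + [LocalStore object] + [SafeAgent SimpleCache LocalStore]
  take SimpleRecord:  [SimpleRecord LocalStore object] + [SimpleCache SimpleBlock SafePool LazyPool SimpleActor LocalStore object] + [LocalStore object] + [SimpleCache LocalStore]
  take SimpleCache:  [LocalStore object] + [SimpleCache SimpleBlock SafePool LazyPool SimpleActor LocalStore object] + [LocalStore object] + [SimpleCache LocalStore]
  take SimpleBlock:  [LocalStore object] + [SimpleBlock SafePool LazyPool SimpleActor LocalStore object] + [LocalStore object] + [LocalStore]
  take SafePool:  [LocalStore object] + [SafePool LazyPool SimpleActor LocalStore object] + [LocalStore object] + [LocalStore]
  take LazyPool:  [LocalStore object] + [LazyPool SimpleActor LocalStore object] + [LocalStore object] + [LocalStore]
  take SimpleActor:  [LocalStore object] + [SimpleActor LocalStore object] + [LocalStore object] + [LocalStore]
  take LocalStore:  [LocalStore object] + [LocalStore object] + [LocalStore object] + [LocalStore]
  take object:  [object] + [object] + [object]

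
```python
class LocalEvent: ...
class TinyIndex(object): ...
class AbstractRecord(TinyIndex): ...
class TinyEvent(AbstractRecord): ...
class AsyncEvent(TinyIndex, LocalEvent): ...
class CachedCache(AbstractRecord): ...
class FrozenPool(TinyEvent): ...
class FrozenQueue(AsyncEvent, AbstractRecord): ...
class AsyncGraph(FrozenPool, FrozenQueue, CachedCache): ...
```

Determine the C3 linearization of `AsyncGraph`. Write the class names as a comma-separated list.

AsyncGraph, FrozenPool, TinyEvent, FrozenQueue, AsyncEvent, CachedCache, AbstractRecord, TinyIndex, LocalEvent, object

L[AsyncGraph] = AsyncGraph + merge(L[FrozenPool], L[FrozenQueue], L[CachedCache], [FrozenPool FrozenQueue CachedCache])
  take FrozenPool:  [FrozenPool TinyEvent AbstractRecord TinyIndex object] + [FrozenQueue AsyncEvent AbstractRecord TinyIndex LocalEvent object] + [CachedCache AbstractRecord TinyIndex object] + [FrozenPool FrozenQueue CachedCache]
  take TinyEvent:  [TinyEvent AbstractRecord TinyIndex object] + [FrozenQueue AsyncEvent AbstractRecord TinyIndex LocalEvent object] + [CachedCache AbstractRecord TinyIndex object] + [FrozenQueue CachedCache]
  take FrozenQueue:  [AbstractRecord TinyIndex object] + [FrozenQueue AsyncEvent AbstractRecord TinyIndex LocalEvent object] + [CachedCache AbstractRecord TinyIndex object] + [FrozenQueue CachedCache]
  take AsyncEvent:  [AbstractRecord TinyIndex object] + [AsyncEvent AbstractRecord TinyIndex LocalEvent object] + [CachedCache AbstractRecord TinyIndex object] + [CachedCache]
  take CachedCache:  [AbstractRecord TinyIndex object] + [AbstractRecord TinyIndex LocalEvent object] + [CachedCache AbstractRecord TinyIndex object] + [CachedCache]
  take AbstractRecord:  [AbstractRecord TinyIndex object] + [AbstractRecord TinyIndex LocalEvent object] + [AbstractRecord TinyIndex object]
  take TinyIndex:  [TinyIndex object] + [TinyIndex LocalEvent object] + [TinyIndex object]
  take LocalEvent:  [object] + [LocalEvent object] + [object]
  take object:  [object] + [object] + [object]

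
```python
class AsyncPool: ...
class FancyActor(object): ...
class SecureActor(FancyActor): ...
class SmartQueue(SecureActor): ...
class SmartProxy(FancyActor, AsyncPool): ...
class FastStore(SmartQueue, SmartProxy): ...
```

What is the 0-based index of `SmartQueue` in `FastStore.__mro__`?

1

L[FastStore] = FastStore + merge(L[SmartQueue], L[SmartProxy], [SmartQueue SmartProxy])
  take SmartQueue:  [SmartQueue SecureActor FancyActor object] + [SmartProxy FancyActor AsyncPool object] + [SmartQueue SmartProxy]
  take SecureActor:  [SecureActor FancyActor object] + [SmartProxy FancyActor AsyncPool object] + [SmartProxy]
  take SmartProxy:  [FancyActor object] + [SmartProxy FancyActor AsyncPool object] + [SmartProxy]
  take FancyActor:  [FancyActor object] + [FancyActor AsyncPool object]
  take AsyncPool:  [object] + [AsyncPool object]
  take object:  [object] + [object]
MRO: FastStore SmartQueue SecureActor SmartProxy FancyActor AsyncPool object
SmartQueue sits at index 1.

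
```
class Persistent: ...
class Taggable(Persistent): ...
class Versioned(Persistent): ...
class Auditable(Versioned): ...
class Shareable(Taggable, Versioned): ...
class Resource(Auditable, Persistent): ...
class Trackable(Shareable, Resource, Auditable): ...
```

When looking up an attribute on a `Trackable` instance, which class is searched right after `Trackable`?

Shareable

L[Trackable] = Trackable + merge(L[Shareable], L[Resource], L[Auditable], [Shareable Resource Auditable])
  take Shareable:  [Shareable Taggable Versioned Persistent object] + [Resource Auditable Versioned Persistent object] + [Auditable Versioned Persistent object] + [Shareable Resource Auditable]
  take Taggable:  [Taggable Versioned Persistent object] + [Resource Auditable Versioned Persistent object] + [Auditable Versioned Persistent object] + [Resource Auditable]
  take Resource:  [Versioned Persistent object] + [Resource Auditable Versioned Persistent object] + [Auditable Versioned Persistent object] + [Resource Auditable]
  take Auditable:  [Versioned Persistent object] + [Auditable Versioned Persistent object] + [Auditable Versioned Persistent object] + [Auditable]
  take Versioned:  [Versioned Persistent object] + [Versioned Persistent object] + [Versioned Persistent object]
  take Persistent:  [Persistent object] + [Persistent object] + [Persistent object]
  take object:  [object] + [object] + [object]
MRO: Trackable Shareable Taggable Resource Auditable Versioned Persistent object
Trackable is at position 0; next is Shareable.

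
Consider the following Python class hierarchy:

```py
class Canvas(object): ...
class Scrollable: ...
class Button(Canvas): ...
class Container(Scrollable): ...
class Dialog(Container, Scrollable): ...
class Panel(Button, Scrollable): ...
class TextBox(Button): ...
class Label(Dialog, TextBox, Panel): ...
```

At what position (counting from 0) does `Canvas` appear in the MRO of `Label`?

6

L[Label] = Label + merge(L[Dialog], L[TextBox], L[Panel], [Dialog TextBox Panel])
  take Dialog:  [Dialog Container Scrollable object] + [TextBox Button Canvas object] + [Panel Button Canvas Scrollable object] + [Dialog TextBox Panel]
  take Container:  [Container Scrollable object] + [TextBox Button Canvas object] + [Panel Button Canvas Scrollable object] + [TextBox Panel]
  take TextBox:  [Scrollable object] + [TextBox Button Canvas object] + [Panel Button Canvas Scrollable object] + [TextBox Panel]
  take Panel:  [Scrollable object] + [Button Canvas object] + [Panel Button Canvas Scrollable object] + [Panel]
  take Button:  [Scrollable object] + [Button Canvas object] + [Button Canvas Scrollable object]
  take Canvas:  [Scrollable object] + [Canvas object] + [Canvas Scrollable object]
  take Scrollable:  [Scrollable object] + [object] + [Scrollable object]
  take object:  [object] + [object] + [object]
MRO: Label Dialog Container TextBox Panel Button Canvas Scrollable object
Canvas sits at index 6.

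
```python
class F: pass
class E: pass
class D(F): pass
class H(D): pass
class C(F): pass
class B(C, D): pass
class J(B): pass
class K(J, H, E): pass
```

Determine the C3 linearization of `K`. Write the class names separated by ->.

L[K] = K + merge(L[J], L[H], L[E], [J H E])
  take J:  [J B C D F object] + [H D F object] + [E object] + [J H E]
  take B:  [B C D F object] + [H D F object] + [E object] + [H E]
  take C:  [C D F object] + [H D F object] + [E object] + [H E]
  take H:  [D F object] + [H D F object] + [E object] + [H E]
  take D:  [D F object] + [D F object] + [E object] + [E]
  take F:  [F object] + [F object] + [E object] + [E]
  take E:  [object] + [object] + [E object] + [E]
  take object:  [object] + [object] + [object]

K -> J -> B -> C -> H -> D -> F -> E -> object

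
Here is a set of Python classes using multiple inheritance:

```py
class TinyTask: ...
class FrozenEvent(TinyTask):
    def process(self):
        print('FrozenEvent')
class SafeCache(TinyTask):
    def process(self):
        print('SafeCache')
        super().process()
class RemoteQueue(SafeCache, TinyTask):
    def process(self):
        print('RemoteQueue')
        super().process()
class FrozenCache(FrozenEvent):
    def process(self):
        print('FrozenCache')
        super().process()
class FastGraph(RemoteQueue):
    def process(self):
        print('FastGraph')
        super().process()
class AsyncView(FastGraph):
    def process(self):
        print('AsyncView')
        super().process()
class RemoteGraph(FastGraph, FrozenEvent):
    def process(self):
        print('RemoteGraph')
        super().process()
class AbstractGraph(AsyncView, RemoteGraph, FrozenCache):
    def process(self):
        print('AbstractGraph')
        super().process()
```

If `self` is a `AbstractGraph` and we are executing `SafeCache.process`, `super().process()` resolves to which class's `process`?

L[AbstractGraph] = AbstractGraph + merge(L[AsyncView], L[RemoteGraph], L[FrozenCache], [AsyncView RemoteGraph FrozenCache])
  take AsyncView:  [AsyncView FastGraph RemoteQueue SafeCache TinyTask object] + [RemoteGraph FastGraph RemoteQueue SafeCache FrozenEvent TinyTask object] + [FrozenCache FrozenEvent TinyTask object] + [AsyncView RemoteGraph FrozenCache]
  take RemoteGraph:  [FastGraph RemoteQueue SafeCache TinyTask object] + [RemoteGraph FastGraph RemoteQueue SafeCache FrozenEvent TinyTask object] + [FrozenCache FrozenEvent TinyTask object] + [RemoteGraph FrozenCache]
  take FastGraph:  [FastGraph RemoteQueue SafeCache TinyTask object] + [FastGraph RemoteQueue SafeCache FrozenEvent TinyTask object] + [FrozenCache FrozenEvent TinyTask object] + [FrozenCache]
  take RemoteQueue:  [RemoteQueue SafeCache TinyTask object] + [RemoteQueue SafeCache FrozenEvent TinyTask object] + [FrozenCache FrozenEvent TinyTask object] + [FrozenCache]
  take SafeCache:  [SafeCache TinyTask object] + [SafeCache FrozenEvent TinyTask object] + [FrozenCache FrozenEvent TinyTask object] + [FrozenCache]
  take FrozenCache:  [TinyTask object] + [FrozenEvent TinyTask object] + [FrozenCache FrozenEvent TinyTask object] + [FrozenCache]
  take FrozenEvent:  [TinyTask object] + [FrozenEvent TinyTask object] + [FrozenEvent TinyTask object]
  take TinyTask:  [TinyTask object] + [TinyTask object] + [TinyTask object]
  take object:  [object] + [object] + [object]
MRO: AbstractGraph AsyncView RemoteGraph FastGraph RemoteQueue SafeCache FrozenCache FrozenEvent TinyTask object
super() in SafeCache.process on a AbstractGraph instance goes to the class after SafeCache in AbstractGraph's MRO: FrozenCache.

FrozenCache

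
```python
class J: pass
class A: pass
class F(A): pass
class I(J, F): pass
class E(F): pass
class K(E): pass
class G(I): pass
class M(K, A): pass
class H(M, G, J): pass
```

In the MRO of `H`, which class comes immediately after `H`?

L[H] = H + merge(L[M], L[G], L[J], [M G J])
  take M:  [M K E F A object] + [G I J F A object] + [J object] + [M G J]
  take K:  [K E F A object] + [G I J F A object] + [J object] + [G J]
  take E:  [E F A object] + [G I J F A object] + [J object] + [G J]
  take G:  [F A object] + [G I J F A object] + [J object] + [G J]
  take I:  [F A object] + [I J F A object] + [J object] + [J]
  take J:  [F A object] + [J F A object] + [J object] + [J]
  take F:  [F A object] + [F A object] + [object]
  take A:  [A object] + [A object] + [object]
  take object:  [object] + [object] + [object]
MRO: H M K E G I J F A object
H is at position 0; next is M.

M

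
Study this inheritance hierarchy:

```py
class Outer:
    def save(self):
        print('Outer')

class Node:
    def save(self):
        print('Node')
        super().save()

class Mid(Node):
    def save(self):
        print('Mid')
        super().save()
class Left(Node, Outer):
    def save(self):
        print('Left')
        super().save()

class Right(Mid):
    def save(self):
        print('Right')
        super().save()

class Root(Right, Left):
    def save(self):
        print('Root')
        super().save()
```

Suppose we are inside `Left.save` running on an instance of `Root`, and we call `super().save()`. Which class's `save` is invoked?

Node

L[Root] = Root + merge(L[Right], L[Left], [Right Left])
  take Right:  [Right Mid Node object] + [Left Node Outer object] + [Right Left]
  take Mid:  [Mid Node object] + [Left Node Outer object] + [Left]
  take Left:  [Node object] + [Left Node Outer object] + [Left]
  take Node:  [Node object] + [Node Outer object]
  take Outer:  [object] + [Outer object]
  take object:  [object] + [object]
MRO: Root Right Mid Left Node Outer object
super() in Left.save on a Root instance goes to the class after Left in Root's MRO: Node.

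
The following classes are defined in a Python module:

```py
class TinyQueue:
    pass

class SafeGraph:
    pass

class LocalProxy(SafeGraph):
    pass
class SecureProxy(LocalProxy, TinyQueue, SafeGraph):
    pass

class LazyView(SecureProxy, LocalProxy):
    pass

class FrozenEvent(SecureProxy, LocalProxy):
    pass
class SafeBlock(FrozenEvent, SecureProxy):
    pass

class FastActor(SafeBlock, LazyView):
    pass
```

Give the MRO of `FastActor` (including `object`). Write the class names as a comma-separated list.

FastActor, SafeBlock, FrozenEvent, LazyView, SecureProxy, LocalProxy, TinyQueue, SafeGraph, object

L[FastActor] = FastActor + merge(L[SafeBlock], L[LazyView], [SafeBlock LazyView])
  take SafeBlock:  [SafeBlock FrozenEvent SecureProxy LocalProxy TinyQueue SafeGraph object] + [LazyView SecureProxy LocalProxy TinyQueue SafeGraph object] + [SafeBlock LazyView]
  take FrozenEvent:  [FrozenEvent SecureProxy LocalProxy TinyQueue SafeGraph object] + [LazyView SecureProxy LocalProxy TinyQueue SafeGraph object] + [LazyView]
  take LazyView:  [SecureProxy LocalProxy TinyQueue SafeGraph object] + [LazyView SecureProxy LocalProxy TinyQueue SafeGraph object] + [LazyView]
  take SecureProxy:  [SecureProxy LocalProxy TinyQueue SafeGraph object] + [SecureProxy LocalProxy TinyQueue SafeGraph object]
  take LocalProxy:  [LocalProxy TinyQueue SafeGraph object] + [LocalProxy TinyQueue SafeGraph object]
  take TinyQueue:  [TinyQueue SafeGraph object] + [TinyQueue SafeGraph object]
  take SafeGraph:  [SafeGraph object] + [SafeGraph object]
  take object:  [object] + [object]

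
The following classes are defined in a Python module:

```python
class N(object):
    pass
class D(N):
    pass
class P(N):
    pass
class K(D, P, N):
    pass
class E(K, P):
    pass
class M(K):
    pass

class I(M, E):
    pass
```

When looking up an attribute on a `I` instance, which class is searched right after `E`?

K

L[I] = I + merge(L[M], L[E], [M E])
  take M:  [M K D P N object] + [E K D P N object] + [M E]
  take E:  [K D P N object] + [E K D P N object] + [E]
  take K:  [K D P N object] + [K D P N object]
  take D:  [D P N object] + [D P N object]
  take P:  [P N object] + [P N object]
  take N:  [N object] + [N object]
  take object:  [object] + [object]
MRO: I M E K D P N object
E is at position 2; next is K.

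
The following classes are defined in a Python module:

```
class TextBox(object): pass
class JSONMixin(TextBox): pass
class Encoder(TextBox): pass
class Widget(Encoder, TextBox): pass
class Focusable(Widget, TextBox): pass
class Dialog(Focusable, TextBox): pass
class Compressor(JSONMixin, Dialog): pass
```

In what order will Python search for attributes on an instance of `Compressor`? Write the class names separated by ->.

L[Compressor] = Compressor + merge(L[JSONMixin], L[Dialog], [JSONMixin Dialog])
  take JSONMixin:  [JSONMixin TextBox object] + [Dialog Focusable Widget Encoder TextBox object] + [JSONMixin Dialog]
  take Dialog:  [TextBox object] + [Dialog Focusable Widget Encoder TextBox object] + [Dialog]
  take Focusable:  [TextBox object] + [Focusable Widget Encoder TextBox object]
  take Widget:  [TextBox object] + [Widget Encoder TextBox object]
  take Encoder:  [TextBox object] + [Encoder TextBox object]
  take TextBox:  [TextBox object] + [TextBox object]
  take object:  [object] + [object]

Compressor -> JSONMixin -> Dialog -> Focusable -> Widget -> Encoder -> TextBox -> object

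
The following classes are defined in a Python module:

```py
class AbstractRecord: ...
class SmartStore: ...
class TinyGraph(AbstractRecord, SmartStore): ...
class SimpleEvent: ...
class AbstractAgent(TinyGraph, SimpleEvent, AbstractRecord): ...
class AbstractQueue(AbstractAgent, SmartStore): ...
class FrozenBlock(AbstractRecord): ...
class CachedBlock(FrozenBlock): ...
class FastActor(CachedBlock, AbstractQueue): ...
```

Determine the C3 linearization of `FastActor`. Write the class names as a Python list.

L[FastActor] = FastActor + merge(L[CachedBlock], L[AbstractQueue], [CachedBlock AbstractQueue])
  take CachedBlock:  [CachedBlock FrozenBlock AbstractRecord object] + [AbstractQueue AbstractAgent TinyGraph SimpleEvent AbstractRecord SmartStore object] + [CachedBlock AbstractQueue]
  take FrozenBlock:  [FrozenBlock AbstractRecord object] + [AbstractQueue AbstractAgent TinyGraph SimpleEvent AbstractRecord SmartStore object] + [AbstractQueue]
  take AbstractQueue:  [AbstractRecord object] + [AbstractQueue AbstractAgent TinyGraph SimpleEvent AbstractRecord SmartStore object] + [AbstractQueue]
  take AbstractAgent:  [AbstractRecord object] + [AbstractAgent TinyGraph SimpleEvent AbstractRecord SmartStore object]
  take TinyGraph:  [AbstractRecord object] + [TinyGraph SimpleEvent AbstractRecord SmartStore object]
  take SimpleEvent:  [AbstractRecord object] + [SimpleEvent AbstractRecord SmartStore object]
  take AbstractRecord:  [AbstractRecord object] + [AbstractRecord SmartStore object]
  take SmartStore:  [object] + [SmartStore object]
  take object:  [object] + [object]

[FastActor, CachedBlock, FrozenBlock, AbstractQueue, AbstractAgent, TinyGraph, SimpleEvent, AbstractRecord, SmartStore, object]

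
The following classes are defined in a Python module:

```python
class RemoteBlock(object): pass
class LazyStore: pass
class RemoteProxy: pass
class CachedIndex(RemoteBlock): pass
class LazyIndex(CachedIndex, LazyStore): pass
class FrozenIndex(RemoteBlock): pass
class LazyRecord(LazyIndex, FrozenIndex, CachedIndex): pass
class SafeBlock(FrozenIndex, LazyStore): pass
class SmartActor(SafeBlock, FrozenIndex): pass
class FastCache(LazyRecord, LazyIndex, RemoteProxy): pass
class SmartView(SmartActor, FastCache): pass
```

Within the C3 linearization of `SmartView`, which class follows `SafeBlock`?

L[SmartView] = SmartView + merge(L[SmartActor], L[FastCache], [SmartActor FastCache])
  take SmartActor:  [SmartActor SafeBlock FrozenIndex RemoteBlock LazyStore object] + [FastCache LazyRecord LazyIndex FrozenIndex CachedIndex RemoteBlock LazyStore RemoteProxy object] + [SmartActor FastCache]
  take SafeBlock:  [SafeBlock FrozenIndex RemoteBlock LazyStore object] + [FastCache LazyRecord LazyIndex FrozenIndex CachedIndex RemoteBlock LazyStore RemoteProxy object] + [FastCache]
  take FastCache:  [FrozenIndex RemoteBlock LazyStore object] + [FastCache LazyRecord LazyIndex FrozenIndex CachedIndex RemoteBlock LazyStore RemoteProxy object] + [FastCache]
  take LazyRecord:  [FrozenIndex RemoteBlock LazyStore object] + [LazyRecord LazyIndex FrozenIndex CachedIndex RemoteBlock LazyStore RemoteProxy object]
  take LazyIndex:  [FrozenIndex RemoteBlock LazyStore object] + [LazyIndex FrozenIndex CachedIndex RemoteBlock LazyStore RemoteProxy object]
  take FrozenIndex:  [FrozenIndex RemoteBlock LazyStore object] + [FrozenIndex CachedIndex RemoteBlock LazyStore RemoteProxy object]
  take CachedIndex:  [RemoteBlock LazyStore object] + [CachedIndex RemoteBlock LazyStore RemoteProxy object]
  take RemoteBlock:  [RemoteBlock LazyStore object] + [RemoteBlock LazyStore RemoteProxy object]
  take LazyStore:  [LazyStore object] + [LazyStore RemoteProxy object]
  take RemoteProxy:  [object] + [RemoteProxy object]
  take object:  [object] + [object]
MRO: SmartView SmartActor SafeBlock FastCache LazyRecord LazyIndex FrozenIndex CachedIndex RemoteBlock LazyStore RemoteProxy object
SafeBlock is at position 2; next is FastCache.

FastCache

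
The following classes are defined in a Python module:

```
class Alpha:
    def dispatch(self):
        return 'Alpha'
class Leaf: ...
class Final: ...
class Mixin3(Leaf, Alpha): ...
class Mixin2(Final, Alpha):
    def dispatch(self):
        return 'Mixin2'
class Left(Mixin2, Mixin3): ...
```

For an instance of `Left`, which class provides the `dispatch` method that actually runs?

Mixin2

L[Left] = Left + merge(L[Mixin2], L[Mixin3], [Mixin2 Mixin3])
  take Mixin2:  [Mixin2 Final Alpha object] + [Mixin3 Leaf Alpha object] + [Mixin2 Mixin3]
  take Final:  [Final Alpha object] + [Mixin3 Leaf Alpha object] + [Mixin3]
  take Mixin3:  [Alpha object] + [Mixin3 Leaf Alpha object] + [Mixin3]
  take Leaf:  [Alpha object] + [Leaf Alpha object]
  take Alpha:  [Alpha object] + [Alpha object]
  take object:  [object] + [object]
MRO: Left Mixin2 Final Mixin3 Leaf Alpha object
dispatch is defined in: Alpha, Mixin2. First along the MRO is Mixin2.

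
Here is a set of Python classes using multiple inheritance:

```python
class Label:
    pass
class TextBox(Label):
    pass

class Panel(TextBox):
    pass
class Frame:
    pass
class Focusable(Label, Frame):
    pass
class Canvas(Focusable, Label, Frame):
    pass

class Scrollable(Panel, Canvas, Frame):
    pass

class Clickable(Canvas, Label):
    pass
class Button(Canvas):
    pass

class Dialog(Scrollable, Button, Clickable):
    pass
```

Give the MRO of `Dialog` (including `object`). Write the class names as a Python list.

[Dialog, Scrollable, Panel, TextBox, Button, Clickable, Canvas, Focusable, Label, Frame, object]

L[Dialog] = Dialog + merge(L[Scrollable], L[Button], L[Clickable], [Scrollable Button Clickable])
  take Scrollable:  [Scrollable Panel TextBox Canvas Focusable Label Frame object] + [Button Canvas Focusable Label Frame object] + [Clickable Canvas Focusable Label Frame object] + [Scrollable Button Clickable]
  take Panel:  [Panel TextBox Canvas Focusable Label Frame object] + [Button Canvas Focusable Label Frame object] + [Clickable Canvas Focusable Label Frame object] + [Button Clickable]
  take TextBox:  [TextBox Canvas Focusable Label Frame object] + [Button Canvas Focusable Label Frame object] + [Clickable Canvas Focusable Label Frame object] + [Button Clickable]
  take Button:  [Canvas Focusable Label Frame object] + [Button Canvas Focusable Label Frame object] + [Clickable Canvas Focusable Label Frame object] + [Button Clickable]
  take Clickable:  [Canvas Focusable Label Frame object] + [Canvas Focusable Label Frame object] + [Clickable Canvas Focusable Label Frame object] + [Clickable]
  take Canvas:  [Canvas Focusable Label Frame object] + [Canvas Focusable Label Frame object] + [Canvas Focusable Label Frame object]
  take Focusable:  [Focusable Label Frame object] + [Focusable Label Frame object] + [Focusable Label Frame object]
  take Label:  [Label Frame object] + [Label Frame object] + [Label Frame object]
  take Frame:  [Frame object] + [Frame object] + [Frame object]
  take object:  [object] + [object] + [object]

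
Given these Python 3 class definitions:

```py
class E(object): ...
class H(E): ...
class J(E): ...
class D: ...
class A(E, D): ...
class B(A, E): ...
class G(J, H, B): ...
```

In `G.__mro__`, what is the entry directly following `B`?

L[G] = G + merge(L[J], L[H], L[B], [J H B])
  take J:  [J E object] + [H E object] + [B A E D object] + [J H B]
  take H:  [E object] + [H E object] + [B A E D object] + [H B]
  take B:  [E object] + [E object] + [B A E D object] + [B]
  take A:  [E object] + [E object] + [A E D object]
  take E:  [E object] + [E object] + [E D object]
  take D:  [object] + [object] + [D object]
  take object:  [object] + [object] + [object]
MRO: G J H B A E D object
B is at position 3; next is A.

A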